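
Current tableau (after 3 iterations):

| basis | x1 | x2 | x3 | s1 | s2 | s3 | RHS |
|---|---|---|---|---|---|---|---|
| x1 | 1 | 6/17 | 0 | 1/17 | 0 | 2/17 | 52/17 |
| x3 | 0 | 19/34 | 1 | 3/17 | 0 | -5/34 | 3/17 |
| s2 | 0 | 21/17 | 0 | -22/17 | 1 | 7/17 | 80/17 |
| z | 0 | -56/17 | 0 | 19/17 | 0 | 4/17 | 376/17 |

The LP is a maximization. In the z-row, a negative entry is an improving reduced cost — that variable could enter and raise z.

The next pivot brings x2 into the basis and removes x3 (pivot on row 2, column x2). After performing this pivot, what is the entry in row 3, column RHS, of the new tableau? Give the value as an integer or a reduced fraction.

Pivot element is row 2, column x2: 19/34.
Normalize row 2: new (row 2, RHS) = (3/17)/(19/34) = 6/19.
row 3 ← row 3 − (21/17)·(new row 2): 80/17 − (21/17)·(6/19) = 82/19.

82/19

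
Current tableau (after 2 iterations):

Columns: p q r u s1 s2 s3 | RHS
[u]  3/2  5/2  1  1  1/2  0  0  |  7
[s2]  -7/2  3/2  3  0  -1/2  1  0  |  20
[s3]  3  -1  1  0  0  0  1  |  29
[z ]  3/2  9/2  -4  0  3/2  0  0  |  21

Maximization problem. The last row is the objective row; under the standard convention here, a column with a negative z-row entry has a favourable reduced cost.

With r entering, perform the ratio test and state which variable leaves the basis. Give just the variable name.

Ratios: row 1 (u): 7/1 = 7; row 2 (s2): 20/3 = 20/3; row 3 (s3): 29/1 = 29.
Minimum ratio 20/3 is in the s2 row, so s2 leaves.

s2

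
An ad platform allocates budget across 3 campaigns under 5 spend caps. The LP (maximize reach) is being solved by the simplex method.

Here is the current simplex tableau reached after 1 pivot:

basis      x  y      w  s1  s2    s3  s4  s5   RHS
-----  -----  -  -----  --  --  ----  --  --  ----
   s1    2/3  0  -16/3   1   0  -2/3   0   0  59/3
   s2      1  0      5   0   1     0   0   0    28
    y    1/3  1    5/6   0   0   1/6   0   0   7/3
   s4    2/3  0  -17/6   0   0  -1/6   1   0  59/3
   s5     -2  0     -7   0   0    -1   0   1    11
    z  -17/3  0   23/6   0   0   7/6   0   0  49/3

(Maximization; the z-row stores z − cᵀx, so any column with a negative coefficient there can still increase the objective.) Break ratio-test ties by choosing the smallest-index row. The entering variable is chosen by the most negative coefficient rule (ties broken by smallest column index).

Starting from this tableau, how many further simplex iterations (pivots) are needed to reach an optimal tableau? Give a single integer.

1

pivot: x in, y out → z = 56
No improving column remains; optimal.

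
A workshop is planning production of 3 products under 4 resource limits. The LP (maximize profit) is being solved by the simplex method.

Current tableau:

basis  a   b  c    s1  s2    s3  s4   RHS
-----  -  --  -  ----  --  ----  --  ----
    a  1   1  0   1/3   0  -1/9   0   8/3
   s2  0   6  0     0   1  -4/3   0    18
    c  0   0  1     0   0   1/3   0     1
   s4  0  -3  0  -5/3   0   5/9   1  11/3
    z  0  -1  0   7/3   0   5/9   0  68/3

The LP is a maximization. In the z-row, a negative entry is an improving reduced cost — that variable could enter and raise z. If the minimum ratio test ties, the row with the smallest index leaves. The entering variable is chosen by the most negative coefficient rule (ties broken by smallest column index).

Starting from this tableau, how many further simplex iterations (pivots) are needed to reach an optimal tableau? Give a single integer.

pivot: b in, a out → z = 76/3
No improving column remains; optimal.

1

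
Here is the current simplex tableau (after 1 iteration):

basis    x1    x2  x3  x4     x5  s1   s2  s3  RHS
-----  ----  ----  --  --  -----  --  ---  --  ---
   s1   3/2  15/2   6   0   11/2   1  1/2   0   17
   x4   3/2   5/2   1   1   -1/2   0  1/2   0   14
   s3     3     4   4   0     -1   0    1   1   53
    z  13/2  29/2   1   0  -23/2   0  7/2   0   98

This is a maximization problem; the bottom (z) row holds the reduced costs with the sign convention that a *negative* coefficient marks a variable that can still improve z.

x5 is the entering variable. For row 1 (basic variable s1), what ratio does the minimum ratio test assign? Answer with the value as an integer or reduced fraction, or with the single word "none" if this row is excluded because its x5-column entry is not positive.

Ratio = RHS / (x5 entry) = 17 / (11/2) = 34/11.

34/11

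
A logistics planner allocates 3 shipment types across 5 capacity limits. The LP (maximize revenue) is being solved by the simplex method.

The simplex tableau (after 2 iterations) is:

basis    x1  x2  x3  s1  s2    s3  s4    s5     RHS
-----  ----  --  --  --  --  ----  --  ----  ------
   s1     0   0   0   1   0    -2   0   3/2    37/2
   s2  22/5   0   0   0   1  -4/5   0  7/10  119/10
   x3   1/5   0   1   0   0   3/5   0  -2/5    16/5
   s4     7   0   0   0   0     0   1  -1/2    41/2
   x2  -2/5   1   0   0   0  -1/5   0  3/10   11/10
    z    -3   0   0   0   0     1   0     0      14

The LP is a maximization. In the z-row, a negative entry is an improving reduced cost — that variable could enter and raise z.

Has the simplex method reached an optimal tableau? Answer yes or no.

no

Column x1 has objective-row coefficient -3, which is negative; an improving pivot exists, so not yet optimal.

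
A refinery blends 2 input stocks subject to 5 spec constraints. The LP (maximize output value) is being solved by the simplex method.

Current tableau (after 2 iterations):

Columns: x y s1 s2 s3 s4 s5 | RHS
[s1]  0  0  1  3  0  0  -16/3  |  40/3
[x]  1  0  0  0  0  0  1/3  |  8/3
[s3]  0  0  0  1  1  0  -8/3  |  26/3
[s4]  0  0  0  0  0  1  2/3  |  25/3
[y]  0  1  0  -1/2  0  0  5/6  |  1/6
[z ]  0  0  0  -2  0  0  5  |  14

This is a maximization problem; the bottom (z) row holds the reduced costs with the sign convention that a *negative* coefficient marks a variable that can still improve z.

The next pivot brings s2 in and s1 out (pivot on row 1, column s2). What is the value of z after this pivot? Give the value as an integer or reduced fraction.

Minimum ratio for s2: (40/3)/3 = 40/9.
z changes by −(z-row coeff of s2)·ratio = −(-2)·(40/9) = 80/9.
New z = 14 + (80/9) = 206/9.

206/9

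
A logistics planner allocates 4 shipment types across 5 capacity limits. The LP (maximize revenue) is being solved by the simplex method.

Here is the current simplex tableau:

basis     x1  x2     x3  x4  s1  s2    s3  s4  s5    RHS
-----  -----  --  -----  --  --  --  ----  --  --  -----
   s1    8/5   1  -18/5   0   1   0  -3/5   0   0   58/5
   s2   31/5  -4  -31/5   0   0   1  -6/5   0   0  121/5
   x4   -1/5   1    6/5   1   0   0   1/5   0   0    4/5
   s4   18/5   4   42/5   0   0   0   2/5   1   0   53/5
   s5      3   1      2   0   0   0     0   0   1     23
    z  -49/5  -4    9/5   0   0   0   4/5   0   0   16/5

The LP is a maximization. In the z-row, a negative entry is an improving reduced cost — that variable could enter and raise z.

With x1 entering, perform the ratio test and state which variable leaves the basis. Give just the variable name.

Ratios: row 1 (s1): (58/5)/(8/5) = 29/4; row 2 (s2): (121/5)/(31/5) = 121/31; row 3 (x4): entry -1/5 ≤ 0, skip; row 4 (s4): (53/5)/(18/5) = 53/18; row 5 (s5): 23/3 = 23/3.
Minimum ratio 53/18 is in the s4 row, so s4 leaves.

s4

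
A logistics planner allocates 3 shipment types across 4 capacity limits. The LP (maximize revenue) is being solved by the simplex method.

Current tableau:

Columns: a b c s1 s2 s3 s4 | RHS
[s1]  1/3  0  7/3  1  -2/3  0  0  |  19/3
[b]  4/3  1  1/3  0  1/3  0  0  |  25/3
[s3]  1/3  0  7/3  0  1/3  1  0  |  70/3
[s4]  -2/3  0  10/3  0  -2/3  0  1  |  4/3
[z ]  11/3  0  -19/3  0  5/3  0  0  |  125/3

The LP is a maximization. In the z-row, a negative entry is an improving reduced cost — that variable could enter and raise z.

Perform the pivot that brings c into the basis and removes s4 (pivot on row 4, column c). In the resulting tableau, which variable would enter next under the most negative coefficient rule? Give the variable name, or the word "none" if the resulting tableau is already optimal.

Pivot element 10/3. New z-row = old z-row − (-19/3)·(row 4/(10/3)).
Updated z-row coefficients: a: 12/5, b: 0, c: 0, s1: 0, s2: 2/5, s3: 0, s4: 19/10.
No coefficient is strictly negative; the tableau after this pivot is optimal.

none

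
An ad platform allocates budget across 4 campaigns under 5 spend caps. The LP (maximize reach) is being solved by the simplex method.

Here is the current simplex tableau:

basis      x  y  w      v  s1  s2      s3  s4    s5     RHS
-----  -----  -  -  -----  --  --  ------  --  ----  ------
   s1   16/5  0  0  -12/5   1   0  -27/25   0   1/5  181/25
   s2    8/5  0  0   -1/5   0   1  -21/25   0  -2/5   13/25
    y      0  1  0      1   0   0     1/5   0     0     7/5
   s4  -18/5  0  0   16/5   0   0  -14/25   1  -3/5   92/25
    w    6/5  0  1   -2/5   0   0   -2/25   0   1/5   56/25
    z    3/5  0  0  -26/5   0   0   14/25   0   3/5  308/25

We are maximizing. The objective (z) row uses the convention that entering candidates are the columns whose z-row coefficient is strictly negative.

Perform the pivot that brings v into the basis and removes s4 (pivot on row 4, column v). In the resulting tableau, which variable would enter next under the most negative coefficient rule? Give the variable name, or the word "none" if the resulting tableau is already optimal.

x

Pivot element 16/5. New z-row = old z-row − (-26/5)·(row 4/(16/5)).
Updated z-row coefficients: x: -21/4, y: 0, w: 0, v: 0, s1: 0, s2: 0, s3: -7/20, s4: 13/8, s5: -3/8.
The most negative is -21/4 in column x, so x would enter next.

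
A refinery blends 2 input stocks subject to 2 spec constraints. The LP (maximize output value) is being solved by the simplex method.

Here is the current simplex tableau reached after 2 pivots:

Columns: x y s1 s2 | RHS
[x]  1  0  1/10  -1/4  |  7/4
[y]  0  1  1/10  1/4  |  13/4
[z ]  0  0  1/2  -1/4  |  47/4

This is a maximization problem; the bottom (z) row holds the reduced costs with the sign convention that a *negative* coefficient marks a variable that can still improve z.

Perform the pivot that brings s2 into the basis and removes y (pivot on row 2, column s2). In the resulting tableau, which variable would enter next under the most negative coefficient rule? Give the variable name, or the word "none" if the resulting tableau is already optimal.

none

Pivot element 1/4. New z-row = old z-row − (-1/4)·(row 2/(1/4)).
Updated z-row coefficients: x: 0, y: 1, s1: 3/5, s2: 0.
No coefficient is strictly negative; the tableau after this pivot is optimal.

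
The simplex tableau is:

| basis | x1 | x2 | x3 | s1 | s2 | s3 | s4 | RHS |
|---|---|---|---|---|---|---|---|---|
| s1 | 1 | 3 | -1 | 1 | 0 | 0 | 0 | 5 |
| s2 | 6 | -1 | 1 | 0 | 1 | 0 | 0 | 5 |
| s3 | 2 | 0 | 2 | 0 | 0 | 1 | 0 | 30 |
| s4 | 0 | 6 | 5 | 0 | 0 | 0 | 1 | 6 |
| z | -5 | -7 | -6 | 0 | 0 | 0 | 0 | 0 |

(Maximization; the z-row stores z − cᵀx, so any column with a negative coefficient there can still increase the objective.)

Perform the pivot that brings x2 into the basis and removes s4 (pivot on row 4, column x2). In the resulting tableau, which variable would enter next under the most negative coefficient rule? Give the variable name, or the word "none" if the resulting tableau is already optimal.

Pivot element 6. New z-row = old z-row − (-7)·(row 4/6).
Updated z-row coefficients: x1: -5, x2: 0, x3: -1/6, s1: 0, s2: 0, s3: 0, s4: 7/6.
The most negative is -5 in column x1, so x1 would enter next.

x1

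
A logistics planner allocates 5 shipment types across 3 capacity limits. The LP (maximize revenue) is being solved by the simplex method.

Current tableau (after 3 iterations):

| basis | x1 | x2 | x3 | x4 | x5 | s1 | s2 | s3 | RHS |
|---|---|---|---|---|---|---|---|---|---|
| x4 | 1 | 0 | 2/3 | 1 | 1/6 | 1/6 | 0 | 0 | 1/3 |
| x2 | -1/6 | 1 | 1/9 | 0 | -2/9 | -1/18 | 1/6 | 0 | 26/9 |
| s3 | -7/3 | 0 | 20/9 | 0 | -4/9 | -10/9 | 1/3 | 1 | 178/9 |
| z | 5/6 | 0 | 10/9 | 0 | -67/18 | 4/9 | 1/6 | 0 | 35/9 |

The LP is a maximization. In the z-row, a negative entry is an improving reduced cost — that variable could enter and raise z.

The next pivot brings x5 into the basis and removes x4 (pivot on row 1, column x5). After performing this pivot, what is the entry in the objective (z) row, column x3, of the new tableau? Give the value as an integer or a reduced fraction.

Pivot element is row 1, column x5: 1/6.
Normalize row 1: new (row 1, x3) = (2/3)/(1/6) = 4.
z-row ← z-row − (-67/18)·(new row 1): 10/9 − (-67/18)·4 = 16.

16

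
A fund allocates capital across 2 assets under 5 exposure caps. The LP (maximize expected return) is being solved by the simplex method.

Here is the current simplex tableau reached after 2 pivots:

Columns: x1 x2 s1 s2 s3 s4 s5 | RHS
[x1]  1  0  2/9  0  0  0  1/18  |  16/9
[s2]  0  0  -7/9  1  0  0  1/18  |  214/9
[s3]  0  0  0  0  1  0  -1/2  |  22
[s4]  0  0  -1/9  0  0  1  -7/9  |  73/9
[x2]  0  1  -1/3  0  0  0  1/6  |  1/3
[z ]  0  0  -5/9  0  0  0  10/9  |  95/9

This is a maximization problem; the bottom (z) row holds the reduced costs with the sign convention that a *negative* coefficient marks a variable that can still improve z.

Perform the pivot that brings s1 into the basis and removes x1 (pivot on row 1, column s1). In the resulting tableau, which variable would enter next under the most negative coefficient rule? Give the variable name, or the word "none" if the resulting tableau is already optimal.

Pivot element 2/9. New z-row = old z-row − (-5/9)·(row 1/(2/9)).
Updated z-row coefficients: x1: 5/2, x2: 0, s1: 0, s2: 0, s3: 0, s4: 0, s5: 5/4.
No coefficient is strictly negative; the tableau after this pivot is optimal.

none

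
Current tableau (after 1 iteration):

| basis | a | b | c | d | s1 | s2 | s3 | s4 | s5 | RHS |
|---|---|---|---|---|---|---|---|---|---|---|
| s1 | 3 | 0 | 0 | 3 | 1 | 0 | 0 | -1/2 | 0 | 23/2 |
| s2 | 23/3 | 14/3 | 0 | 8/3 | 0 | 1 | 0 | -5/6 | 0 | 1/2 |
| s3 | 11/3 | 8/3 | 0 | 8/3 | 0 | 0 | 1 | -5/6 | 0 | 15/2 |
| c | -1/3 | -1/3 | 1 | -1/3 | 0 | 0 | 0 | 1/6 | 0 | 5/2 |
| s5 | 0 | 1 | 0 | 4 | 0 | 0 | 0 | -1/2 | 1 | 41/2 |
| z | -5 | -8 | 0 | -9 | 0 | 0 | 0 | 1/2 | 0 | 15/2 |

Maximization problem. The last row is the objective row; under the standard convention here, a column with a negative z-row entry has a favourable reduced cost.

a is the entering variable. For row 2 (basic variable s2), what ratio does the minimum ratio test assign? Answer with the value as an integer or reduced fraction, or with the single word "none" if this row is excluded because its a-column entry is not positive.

3/46

Ratio = RHS / (a entry) = (1/2) / (23/3) = 3/46.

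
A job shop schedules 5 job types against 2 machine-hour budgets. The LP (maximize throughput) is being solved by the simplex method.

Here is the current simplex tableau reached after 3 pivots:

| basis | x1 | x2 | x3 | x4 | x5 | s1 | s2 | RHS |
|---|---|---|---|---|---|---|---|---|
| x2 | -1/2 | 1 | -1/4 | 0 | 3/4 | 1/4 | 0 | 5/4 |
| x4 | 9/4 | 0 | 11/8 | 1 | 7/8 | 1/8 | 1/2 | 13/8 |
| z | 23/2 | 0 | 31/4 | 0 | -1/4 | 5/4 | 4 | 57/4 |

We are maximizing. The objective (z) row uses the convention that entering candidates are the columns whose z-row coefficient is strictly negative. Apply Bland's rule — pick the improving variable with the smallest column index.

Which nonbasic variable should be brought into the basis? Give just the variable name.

x5

Objective-row coefficients: x1: 23/2, x2: 0, x3: 31/4, x4: 0, x5: -1/4, s1: 5/4, s2: 4.
Improving columns: x5. Bland's rule picks the smallest column index → x5.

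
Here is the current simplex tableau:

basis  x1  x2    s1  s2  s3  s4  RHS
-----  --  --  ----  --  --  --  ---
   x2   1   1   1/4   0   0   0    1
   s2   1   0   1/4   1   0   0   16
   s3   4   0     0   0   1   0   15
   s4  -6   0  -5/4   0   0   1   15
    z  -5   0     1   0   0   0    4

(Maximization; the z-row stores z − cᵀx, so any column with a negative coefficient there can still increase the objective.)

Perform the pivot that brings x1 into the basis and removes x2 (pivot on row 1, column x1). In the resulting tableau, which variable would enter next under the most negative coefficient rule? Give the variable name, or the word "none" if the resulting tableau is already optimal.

none

Pivot element 1. New z-row = old z-row − (-5)·(row 1/1).
Updated z-row coefficients: x1: 0, x2: 5, s1: 9/4, s2: 0, s3: 0, s4: 0.
No coefficient is strictly negative; the tableau after this pivot is optimal.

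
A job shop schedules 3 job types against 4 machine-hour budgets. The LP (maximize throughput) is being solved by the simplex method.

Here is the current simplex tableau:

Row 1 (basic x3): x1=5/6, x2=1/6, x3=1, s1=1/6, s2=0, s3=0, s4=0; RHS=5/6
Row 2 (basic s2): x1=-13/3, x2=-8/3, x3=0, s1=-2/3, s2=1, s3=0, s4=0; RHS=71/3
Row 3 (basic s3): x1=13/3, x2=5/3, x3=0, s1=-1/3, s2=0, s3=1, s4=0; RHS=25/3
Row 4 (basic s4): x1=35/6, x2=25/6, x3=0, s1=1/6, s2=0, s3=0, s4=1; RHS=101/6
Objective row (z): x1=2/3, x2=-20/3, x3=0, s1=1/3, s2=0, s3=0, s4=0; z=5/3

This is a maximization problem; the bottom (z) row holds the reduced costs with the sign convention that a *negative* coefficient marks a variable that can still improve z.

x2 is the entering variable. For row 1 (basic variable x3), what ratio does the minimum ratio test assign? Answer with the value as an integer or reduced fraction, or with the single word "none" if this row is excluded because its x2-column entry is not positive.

5

Ratio = RHS / (x2 entry) = (5/6) / (1/6) = 5.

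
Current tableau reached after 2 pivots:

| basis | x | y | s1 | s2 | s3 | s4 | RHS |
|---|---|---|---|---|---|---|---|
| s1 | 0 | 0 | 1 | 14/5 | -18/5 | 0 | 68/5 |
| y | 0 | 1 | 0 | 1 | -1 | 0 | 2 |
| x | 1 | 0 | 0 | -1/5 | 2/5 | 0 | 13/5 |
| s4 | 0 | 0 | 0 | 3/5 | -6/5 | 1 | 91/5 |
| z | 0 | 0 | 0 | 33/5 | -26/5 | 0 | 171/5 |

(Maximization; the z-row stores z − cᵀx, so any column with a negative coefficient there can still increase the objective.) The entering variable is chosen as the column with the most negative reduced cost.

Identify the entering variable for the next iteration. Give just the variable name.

Objective-row coefficients: x: 0, y: 0, s1: 0, s2: 33/5, s3: -26/5, s4: 0.
The most negative is -26/5 in column s3, so s3 enters.

s3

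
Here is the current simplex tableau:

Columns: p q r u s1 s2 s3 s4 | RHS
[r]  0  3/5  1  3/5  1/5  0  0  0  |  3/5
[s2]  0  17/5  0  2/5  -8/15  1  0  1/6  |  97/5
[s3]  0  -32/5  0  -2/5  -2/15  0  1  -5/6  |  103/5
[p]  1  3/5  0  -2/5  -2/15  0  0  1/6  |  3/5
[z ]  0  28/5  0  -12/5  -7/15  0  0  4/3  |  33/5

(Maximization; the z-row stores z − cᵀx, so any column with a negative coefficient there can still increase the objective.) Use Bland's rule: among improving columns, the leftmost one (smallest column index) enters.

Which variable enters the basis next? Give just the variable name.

u

Objective-row coefficients: p: 0, q: 28/5, r: 0, u: -12/5, s1: -7/15, s2: 0, s3: 0, s4: 4/3.
Improving columns: u, s1. Bland's rule picks the smallest column index → u.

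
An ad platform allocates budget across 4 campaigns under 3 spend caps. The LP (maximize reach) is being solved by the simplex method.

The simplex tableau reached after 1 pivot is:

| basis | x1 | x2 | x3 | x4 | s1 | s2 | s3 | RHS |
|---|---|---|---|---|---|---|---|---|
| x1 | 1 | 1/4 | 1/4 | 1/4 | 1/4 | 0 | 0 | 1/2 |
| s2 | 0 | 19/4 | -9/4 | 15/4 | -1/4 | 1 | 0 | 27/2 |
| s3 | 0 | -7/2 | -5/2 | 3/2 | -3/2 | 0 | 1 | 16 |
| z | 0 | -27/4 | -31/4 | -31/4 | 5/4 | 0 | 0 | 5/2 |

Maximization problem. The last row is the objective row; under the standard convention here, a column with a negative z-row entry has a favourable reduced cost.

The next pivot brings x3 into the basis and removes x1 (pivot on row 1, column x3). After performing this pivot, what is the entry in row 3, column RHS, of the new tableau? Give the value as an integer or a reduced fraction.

Pivot element is row 1, column x3: 1/4.
Normalize row 1: new (row 1, RHS) = (1/2)/(1/4) = 2.
row 3 ← row 3 − (-5/2)·(new row 1): 16 − (-5/2)·2 = 21.

21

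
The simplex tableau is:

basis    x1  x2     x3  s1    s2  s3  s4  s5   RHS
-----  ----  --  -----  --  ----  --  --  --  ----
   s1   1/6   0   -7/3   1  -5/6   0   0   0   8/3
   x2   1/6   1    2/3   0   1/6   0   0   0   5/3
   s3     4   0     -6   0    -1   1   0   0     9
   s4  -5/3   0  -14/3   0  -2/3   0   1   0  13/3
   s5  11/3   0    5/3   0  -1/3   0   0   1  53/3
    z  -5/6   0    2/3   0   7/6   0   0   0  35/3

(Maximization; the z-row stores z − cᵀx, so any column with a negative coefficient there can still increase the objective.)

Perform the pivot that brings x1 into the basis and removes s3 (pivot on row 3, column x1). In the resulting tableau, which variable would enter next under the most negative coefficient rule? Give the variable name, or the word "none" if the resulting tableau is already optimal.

Pivot element 4. New z-row = old z-row − (-5/6)·(row 3/4).
Updated z-row coefficients: x1: 0, x2: 0, x3: -7/12, s1: 0, s2: 23/24, s3: 5/24, s4: 0, s5: 0.
The most negative is -7/12 in column x3, so x3 would enter next.

x3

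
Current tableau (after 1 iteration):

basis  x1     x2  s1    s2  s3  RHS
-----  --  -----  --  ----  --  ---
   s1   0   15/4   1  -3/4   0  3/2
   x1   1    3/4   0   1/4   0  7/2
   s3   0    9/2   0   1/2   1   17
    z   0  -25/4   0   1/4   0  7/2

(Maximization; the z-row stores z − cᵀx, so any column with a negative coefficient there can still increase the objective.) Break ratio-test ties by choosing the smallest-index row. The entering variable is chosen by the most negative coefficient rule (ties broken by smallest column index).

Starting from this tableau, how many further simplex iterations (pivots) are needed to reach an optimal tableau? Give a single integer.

2

pivot: x2 in, s1 out → z = 6
pivot: s2 in, x1 out → z = 14
No improving column remains; optimal.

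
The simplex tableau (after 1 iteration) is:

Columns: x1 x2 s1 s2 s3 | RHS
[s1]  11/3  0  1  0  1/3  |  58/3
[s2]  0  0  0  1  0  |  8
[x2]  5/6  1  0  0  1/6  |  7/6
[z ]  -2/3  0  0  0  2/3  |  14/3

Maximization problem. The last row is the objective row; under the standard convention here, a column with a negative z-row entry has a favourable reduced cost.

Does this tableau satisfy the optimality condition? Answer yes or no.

Column x1 has objective-row coefficient -2/3, which is negative; an improving pivot exists, so not yet optimal.

no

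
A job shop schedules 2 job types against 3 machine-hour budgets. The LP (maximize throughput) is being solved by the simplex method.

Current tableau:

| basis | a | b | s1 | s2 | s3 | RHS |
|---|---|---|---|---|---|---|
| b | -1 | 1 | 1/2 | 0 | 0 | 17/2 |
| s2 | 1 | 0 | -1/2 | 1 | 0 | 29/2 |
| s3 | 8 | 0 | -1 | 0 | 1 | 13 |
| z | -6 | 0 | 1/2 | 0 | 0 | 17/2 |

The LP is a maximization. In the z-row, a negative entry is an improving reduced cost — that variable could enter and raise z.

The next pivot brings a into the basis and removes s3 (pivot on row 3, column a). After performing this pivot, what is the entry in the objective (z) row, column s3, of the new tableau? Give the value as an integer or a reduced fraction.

3/4

Pivot element is row 3, column a: 8.
Normalize row 3: new (row 3, s3) = 1/8 = 1/8.
z-row ← z-row − (-6)·(new row 3): 0 − (-6)·(1/8) = 3/4.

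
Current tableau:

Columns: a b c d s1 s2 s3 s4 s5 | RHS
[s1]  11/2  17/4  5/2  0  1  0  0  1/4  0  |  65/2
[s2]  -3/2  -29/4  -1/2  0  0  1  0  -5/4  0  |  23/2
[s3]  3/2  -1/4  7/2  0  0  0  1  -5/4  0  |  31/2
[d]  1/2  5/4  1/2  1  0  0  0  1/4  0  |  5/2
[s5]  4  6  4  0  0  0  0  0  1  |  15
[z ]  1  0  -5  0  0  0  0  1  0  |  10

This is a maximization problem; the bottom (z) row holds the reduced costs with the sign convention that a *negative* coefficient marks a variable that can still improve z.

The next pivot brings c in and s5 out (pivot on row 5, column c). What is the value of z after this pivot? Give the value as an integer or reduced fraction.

115/4

Minimum ratio for c: 15/4 = 15/4.
z changes by −(z-row coeff of c)·ratio = −(-5)·(15/4) = 75/4.
New z = 10 + (75/4) = 115/4.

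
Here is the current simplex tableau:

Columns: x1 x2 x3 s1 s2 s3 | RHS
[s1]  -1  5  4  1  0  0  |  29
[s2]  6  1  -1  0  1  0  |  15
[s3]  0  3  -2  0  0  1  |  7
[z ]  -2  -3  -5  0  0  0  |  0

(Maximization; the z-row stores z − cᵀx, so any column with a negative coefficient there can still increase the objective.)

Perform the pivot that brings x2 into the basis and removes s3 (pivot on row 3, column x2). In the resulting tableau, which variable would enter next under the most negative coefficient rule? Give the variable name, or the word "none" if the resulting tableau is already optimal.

Pivot element 3. New z-row = old z-row − (-3)·(row 3/3).
Updated z-row coefficients: x1: -2, x2: 0, x3: -7, s1: 0, s2: 0, s3: 1.
The most negative is -7 in column x3, so x3 would enter next.

x3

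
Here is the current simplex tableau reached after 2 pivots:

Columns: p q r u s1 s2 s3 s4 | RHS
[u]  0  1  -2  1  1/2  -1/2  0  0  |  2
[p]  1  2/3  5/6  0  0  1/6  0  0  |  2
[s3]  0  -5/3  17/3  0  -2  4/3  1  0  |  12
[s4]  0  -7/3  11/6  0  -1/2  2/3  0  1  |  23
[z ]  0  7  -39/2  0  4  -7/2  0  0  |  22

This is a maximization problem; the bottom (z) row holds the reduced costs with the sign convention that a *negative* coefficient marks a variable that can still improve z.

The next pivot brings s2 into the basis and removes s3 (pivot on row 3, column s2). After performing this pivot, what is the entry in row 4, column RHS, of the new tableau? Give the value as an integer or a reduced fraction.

17

Pivot element is row 3, column s2: 4/3.
Normalize row 3: new (row 3, RHS) = 12/(4/3) = 9.
row 4 ← row 4 − (2/3)·(new row 3): 23 − (2/3)·9 = 17.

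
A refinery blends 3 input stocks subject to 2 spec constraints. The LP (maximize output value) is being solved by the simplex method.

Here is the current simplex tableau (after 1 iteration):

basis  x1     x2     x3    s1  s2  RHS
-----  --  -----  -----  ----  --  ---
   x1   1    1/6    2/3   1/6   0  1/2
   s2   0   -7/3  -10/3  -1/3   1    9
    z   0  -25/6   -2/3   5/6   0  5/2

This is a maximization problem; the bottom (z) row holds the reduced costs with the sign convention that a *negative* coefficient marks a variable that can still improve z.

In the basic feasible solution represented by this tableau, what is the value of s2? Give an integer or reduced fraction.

s2 is basic (row 2); its value is the RHS of that row: 9.

9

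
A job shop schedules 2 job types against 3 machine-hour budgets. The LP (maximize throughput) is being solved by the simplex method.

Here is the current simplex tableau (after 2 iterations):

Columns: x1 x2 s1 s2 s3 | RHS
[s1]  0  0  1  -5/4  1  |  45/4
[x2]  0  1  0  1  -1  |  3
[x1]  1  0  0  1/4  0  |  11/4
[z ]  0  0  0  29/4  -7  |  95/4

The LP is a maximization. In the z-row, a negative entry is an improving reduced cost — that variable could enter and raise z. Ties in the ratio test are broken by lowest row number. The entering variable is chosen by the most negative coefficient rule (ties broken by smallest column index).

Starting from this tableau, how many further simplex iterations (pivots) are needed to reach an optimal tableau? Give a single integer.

pivot: s3 in, s1 out → z = 205/2
pivot: s2 in, x1 out → z = 119
No improving column remains; optimal.

2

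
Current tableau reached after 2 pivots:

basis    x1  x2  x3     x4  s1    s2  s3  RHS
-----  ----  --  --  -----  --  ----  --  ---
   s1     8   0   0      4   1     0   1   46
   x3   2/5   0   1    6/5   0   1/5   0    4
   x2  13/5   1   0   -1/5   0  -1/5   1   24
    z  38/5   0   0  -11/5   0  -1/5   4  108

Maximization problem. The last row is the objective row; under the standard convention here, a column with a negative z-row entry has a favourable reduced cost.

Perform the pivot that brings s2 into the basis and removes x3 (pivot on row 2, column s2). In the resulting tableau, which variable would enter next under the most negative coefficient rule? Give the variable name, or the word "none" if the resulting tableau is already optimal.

x4

Pivot element 1/5. New z-row = old z-row − (-1/5)·(row 2/(1/5)).
Updated z-row coefficients: x1: 8, x2: 0, x3: 1, x4: -1, s1: 0, s2: 0, s3: 4.
The most negative is -1 in column x4, so x4 would enter next.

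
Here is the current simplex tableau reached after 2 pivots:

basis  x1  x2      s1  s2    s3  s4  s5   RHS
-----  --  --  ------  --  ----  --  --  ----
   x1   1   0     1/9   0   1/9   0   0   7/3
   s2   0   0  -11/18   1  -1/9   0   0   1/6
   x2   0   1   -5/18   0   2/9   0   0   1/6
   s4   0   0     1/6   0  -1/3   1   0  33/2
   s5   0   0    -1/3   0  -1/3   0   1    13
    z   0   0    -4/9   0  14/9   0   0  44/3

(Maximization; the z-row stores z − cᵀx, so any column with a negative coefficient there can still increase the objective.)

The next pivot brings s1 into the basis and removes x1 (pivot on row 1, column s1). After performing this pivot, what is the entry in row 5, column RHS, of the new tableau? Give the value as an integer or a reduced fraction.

Pivot element is row 1, column s1: 1/9.
Normalize row 1: new (row 1, RHS) = (7/3)/(1/9) = 21.
row 5 ← row 5 − (-1/3)·(new row 1): 13 − (-1/3)·21 = 20.

20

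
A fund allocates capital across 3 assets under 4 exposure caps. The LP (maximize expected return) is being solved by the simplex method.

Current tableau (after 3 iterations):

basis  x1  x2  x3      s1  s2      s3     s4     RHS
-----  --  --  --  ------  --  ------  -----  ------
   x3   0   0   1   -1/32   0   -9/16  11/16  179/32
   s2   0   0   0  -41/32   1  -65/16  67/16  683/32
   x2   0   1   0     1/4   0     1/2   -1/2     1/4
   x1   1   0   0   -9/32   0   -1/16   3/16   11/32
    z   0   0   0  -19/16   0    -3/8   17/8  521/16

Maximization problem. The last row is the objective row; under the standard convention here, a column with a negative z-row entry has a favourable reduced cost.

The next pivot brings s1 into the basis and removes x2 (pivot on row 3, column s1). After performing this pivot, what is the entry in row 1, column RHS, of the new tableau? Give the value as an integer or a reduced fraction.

Pivot element is row 3, column s1: 1/4.
Normalize row 3: new (row 3, RHS) = (1/4)/(1/4) = 1.
row 1 ← row 1 − (-1/32)·(new row 3): 179/32 − (-1/32)·1 = 45/8.

45/8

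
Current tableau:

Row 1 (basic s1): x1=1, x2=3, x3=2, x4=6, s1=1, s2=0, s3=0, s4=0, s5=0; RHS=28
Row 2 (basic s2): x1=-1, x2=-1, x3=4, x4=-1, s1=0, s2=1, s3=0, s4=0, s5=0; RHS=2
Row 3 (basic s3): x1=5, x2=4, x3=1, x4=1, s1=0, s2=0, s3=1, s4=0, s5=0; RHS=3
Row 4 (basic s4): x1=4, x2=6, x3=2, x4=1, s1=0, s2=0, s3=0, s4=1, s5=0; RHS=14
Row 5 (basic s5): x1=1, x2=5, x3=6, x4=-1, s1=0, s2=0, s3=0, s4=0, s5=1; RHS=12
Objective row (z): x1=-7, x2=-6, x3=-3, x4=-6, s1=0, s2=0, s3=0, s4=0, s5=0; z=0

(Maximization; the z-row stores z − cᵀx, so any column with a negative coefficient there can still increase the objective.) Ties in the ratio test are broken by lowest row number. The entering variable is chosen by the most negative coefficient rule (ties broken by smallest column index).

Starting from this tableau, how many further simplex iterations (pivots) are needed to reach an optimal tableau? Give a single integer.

pivot: x1 in, s3 out → z = 21/5
pivot: x4 in, x1 out → z = 18
No improving column remains; optimal.

2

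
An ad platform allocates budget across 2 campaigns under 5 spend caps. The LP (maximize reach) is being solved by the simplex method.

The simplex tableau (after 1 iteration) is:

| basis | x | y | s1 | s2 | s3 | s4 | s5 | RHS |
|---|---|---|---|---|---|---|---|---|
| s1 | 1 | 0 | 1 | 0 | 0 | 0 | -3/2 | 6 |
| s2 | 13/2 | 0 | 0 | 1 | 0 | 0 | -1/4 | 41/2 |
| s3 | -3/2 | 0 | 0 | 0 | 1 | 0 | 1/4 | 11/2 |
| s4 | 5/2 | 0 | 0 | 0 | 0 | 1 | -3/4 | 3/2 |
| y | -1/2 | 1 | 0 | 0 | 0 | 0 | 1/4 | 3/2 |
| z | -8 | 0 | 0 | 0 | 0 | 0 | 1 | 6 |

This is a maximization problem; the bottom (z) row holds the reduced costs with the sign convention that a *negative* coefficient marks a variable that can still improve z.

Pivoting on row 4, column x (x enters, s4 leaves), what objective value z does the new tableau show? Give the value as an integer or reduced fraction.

Minimum ratio for x: (3/2)/(5/2) = 3/5.
z changes by −(z-row coeff of x)·ratio = −(-8)·(3/5) = 24/5.
New z = 6 + (24/5) = 54/5.

54/5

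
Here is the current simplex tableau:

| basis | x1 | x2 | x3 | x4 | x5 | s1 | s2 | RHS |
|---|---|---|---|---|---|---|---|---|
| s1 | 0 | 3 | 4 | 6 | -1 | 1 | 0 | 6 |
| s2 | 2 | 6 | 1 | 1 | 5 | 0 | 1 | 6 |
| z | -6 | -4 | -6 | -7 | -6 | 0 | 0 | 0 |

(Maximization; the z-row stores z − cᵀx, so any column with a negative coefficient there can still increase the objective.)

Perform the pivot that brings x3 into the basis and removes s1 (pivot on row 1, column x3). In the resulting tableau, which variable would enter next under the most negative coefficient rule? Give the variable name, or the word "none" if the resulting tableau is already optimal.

x5

Pivot element 4. New z-row = old z-row − (-6)·(row 1/4).
Updated z-row coefficients: x1: -6, x2: 1/2, x3: 0, x4: 2, x5: -15/2, s1: 3/2, s2: 0.
The most negative is -15/2 in column x5, so x5 would enter next.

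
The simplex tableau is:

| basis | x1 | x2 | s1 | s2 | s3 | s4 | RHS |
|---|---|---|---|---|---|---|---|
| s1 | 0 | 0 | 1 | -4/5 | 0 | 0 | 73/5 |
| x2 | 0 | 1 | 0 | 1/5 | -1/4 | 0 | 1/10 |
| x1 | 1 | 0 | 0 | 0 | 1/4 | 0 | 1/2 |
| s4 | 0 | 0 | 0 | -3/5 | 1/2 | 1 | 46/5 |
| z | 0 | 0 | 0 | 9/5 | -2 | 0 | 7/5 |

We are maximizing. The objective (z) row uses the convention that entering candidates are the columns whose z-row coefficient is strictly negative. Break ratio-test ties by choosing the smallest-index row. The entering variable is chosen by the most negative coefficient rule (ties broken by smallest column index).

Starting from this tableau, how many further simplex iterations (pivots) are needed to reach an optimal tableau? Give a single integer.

1

pivot: s3 in, x1 out → z = 27/5
No improving column remains; optimal.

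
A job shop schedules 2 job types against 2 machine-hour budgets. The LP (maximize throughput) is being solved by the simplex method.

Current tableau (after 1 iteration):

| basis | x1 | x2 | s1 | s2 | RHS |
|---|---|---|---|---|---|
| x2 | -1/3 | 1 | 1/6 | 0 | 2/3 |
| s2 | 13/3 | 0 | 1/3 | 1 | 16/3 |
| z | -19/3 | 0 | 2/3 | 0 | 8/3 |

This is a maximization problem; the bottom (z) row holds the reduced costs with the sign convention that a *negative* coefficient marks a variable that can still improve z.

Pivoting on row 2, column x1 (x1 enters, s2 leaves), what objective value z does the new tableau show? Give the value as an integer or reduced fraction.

Minimum ratio for x1: (16/3)/(13/3) = 16/13.
z changes by −(z-row coeff of x1)·ratio = −(-19/3)·(16/13) = 304/39.
New z = 8/3 + (304/39) = 136/13.

136/13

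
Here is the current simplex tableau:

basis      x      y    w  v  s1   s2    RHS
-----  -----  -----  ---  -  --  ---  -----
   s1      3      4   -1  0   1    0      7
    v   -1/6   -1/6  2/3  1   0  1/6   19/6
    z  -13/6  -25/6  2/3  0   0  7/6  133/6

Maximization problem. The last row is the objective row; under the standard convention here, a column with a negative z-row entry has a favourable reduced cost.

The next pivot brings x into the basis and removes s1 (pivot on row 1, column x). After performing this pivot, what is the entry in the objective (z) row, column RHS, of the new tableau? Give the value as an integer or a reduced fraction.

245/9

Pivot element is row 1, column x: 3.
Normalize row 1: new (row 1, RHS) = 7/3 = 7/3.
z-row ← z-row − (-13/6)·(new row 1): 133/6 − (-13/6)·(7/3) = 245/9.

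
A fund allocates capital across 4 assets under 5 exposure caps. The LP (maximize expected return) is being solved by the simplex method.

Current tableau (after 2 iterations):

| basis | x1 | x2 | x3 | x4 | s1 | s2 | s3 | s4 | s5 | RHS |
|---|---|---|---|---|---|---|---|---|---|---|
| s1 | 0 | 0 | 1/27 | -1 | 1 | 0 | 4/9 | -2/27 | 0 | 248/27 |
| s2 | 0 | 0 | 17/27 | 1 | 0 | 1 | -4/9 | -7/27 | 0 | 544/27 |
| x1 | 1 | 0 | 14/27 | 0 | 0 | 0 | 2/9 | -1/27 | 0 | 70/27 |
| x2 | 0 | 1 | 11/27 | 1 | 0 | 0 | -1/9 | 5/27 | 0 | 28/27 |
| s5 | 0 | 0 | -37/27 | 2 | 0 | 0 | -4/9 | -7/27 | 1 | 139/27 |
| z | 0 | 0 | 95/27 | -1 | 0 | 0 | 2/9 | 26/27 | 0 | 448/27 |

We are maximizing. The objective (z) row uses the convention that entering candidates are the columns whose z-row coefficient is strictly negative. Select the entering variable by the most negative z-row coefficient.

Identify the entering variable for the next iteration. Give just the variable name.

x4

Objective-row coefficients: x1: 0, x2: 0, x3: 95/27, x4: -1, s1: 0, s2: 0, s3: 2/9, s4: 26/27, s5: 0.
The most negative is -1 in column x4, so x4 enters.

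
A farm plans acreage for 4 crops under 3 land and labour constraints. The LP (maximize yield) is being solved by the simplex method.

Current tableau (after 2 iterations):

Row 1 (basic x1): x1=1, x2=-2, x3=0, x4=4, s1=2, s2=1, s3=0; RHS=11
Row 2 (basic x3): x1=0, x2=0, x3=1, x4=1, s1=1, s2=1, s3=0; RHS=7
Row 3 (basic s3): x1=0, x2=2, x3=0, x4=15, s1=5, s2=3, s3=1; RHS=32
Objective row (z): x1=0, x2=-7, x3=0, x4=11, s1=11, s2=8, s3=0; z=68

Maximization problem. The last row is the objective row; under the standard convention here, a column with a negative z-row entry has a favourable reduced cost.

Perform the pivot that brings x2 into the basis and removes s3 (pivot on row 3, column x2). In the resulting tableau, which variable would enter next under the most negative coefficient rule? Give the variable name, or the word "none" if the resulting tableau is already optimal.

none

Pivot element 2. New z-row = old z-row − (-7)·(row 3/2).
Updated z-row coefficients: x1: 0, x2: 0, x3: 0, x4: 127/2, s1: 57/2, s2: 37/2, s3: 7/2.
No coefficient is strictly negative; the tableau after this pivot is optimal.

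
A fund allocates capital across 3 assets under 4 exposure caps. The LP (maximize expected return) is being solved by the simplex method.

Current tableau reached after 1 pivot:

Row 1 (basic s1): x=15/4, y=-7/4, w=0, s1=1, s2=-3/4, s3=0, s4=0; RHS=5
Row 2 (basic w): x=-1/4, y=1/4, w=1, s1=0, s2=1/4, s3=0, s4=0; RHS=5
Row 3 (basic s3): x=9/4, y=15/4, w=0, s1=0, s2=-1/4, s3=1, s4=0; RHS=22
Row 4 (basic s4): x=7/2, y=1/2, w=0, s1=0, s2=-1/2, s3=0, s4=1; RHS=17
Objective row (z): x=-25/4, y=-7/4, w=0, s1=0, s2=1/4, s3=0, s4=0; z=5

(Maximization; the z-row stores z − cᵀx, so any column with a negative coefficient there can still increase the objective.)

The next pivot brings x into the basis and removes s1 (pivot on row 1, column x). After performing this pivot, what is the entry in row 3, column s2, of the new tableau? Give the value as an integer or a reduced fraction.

Pivot element is row 1, column x: 15/4.
Normalize row 1: new (row 1, s2) = (-3/4)/(15/4) = -1/5.
row 3 ← row 3 − (9/4)·(new row 1): -1/4 − (9/4)·(-1/5) = 1/5.

1/5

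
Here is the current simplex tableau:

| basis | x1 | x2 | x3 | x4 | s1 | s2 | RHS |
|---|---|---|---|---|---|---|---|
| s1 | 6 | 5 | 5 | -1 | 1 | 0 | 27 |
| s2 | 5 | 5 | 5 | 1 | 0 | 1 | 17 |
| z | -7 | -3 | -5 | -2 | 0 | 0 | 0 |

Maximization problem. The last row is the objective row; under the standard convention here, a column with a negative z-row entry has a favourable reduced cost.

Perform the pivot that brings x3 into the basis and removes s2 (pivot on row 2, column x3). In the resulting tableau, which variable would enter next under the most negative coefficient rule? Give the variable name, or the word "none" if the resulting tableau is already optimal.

Pivot element 5. New z-row = old z-row − (-5)·(row 2/5).
Updated z-row coefficients: x1: -2, x2: 2, x3: 0, x4: -1, s1: 0, s2: 1.
The most negative is -2 in column x1, so x1 would enter next.

x1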